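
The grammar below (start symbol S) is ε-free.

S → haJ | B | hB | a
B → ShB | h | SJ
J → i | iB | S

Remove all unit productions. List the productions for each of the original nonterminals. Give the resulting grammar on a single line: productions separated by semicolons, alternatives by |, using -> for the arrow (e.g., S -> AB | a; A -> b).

Unit productions: J->S, S->B.
Unit pairs (A ⇒* B via units): (J,B), (J,S), (S,B).
S: inherits non-unit rules of {B, S} → SJ | ShB | a | h | hB | haJ.
B: inherits non-unit rules of {B} → SJ | ShB | h.
J: inherits non-unit rules of {B, J, S} → SJ | ShB | a | h | hB | haJ | i | iB.

S -> a | h | SJ | hB | ShB | haJ; B -> h | SJ | ShB; J -> a | h | i | SJ | hB | iB | ShB | haJ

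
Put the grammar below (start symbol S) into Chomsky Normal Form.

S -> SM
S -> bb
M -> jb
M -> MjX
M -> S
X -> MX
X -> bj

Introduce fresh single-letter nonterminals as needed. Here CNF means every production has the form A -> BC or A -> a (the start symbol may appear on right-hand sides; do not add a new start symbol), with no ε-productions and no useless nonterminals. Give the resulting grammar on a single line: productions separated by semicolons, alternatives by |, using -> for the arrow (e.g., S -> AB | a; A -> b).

No ε-productions.
After unit-elimination: S -> SM | bb; M -> SM | bb | jb | MjX; X -> MX | bj.
TERM: introduce B -> b, A -> j and substitute in every rule of length ≥2.
BIN: M -> MAX becomes M -> MC, C -> AX.

S -> BB | SM; A -> j; B -> b; C -> AX; M -> AB | BB | MC | SM; X -> BA | MX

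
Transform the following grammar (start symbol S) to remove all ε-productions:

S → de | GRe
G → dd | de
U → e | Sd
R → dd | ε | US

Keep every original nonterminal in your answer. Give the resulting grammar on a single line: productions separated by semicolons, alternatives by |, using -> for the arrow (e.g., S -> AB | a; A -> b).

Nullable set: {R}.
S -> GRe: R nullable, giving GRe | Ge.
Drop R -> ε.
Unchanged (no nullable symbols): S -> de; G -> dd; G -> de; R -> US; R -> dd; U -> Sd; U -> e.

S -> Ge | de | GRe; G -> dd | de; R -> US | dd; U -> e | Sd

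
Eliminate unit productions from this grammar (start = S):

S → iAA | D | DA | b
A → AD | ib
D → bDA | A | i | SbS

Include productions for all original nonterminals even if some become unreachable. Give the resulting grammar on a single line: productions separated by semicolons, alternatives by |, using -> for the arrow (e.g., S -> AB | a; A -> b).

Unit productions: D->A, S->D.
Unit pairs (A ⇒* B via units): (D,A), (S,A), (S,D).
S: inherits non-unit rules of {A, D, S} → AD | DA | SbS | b | bDA | i | iAA | ib.
A: inherits non-unit rules of {A} → AD | ib.
D: inherits non-unit rules of {A, D} → AD | SbS | bDA | i | ib.

S -> b | i | AD | DA | ib | SbS | bDA | iAA; A -> AD | ib; D -> i | AD | ib | SbS | bDA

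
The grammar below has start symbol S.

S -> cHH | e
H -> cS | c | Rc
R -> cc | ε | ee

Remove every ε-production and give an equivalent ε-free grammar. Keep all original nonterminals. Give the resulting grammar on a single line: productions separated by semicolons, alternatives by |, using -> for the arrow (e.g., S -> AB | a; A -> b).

S -> e | cHH; H -> c | Rc | cS; R -> cc | ee

Nullable set: {R}.
H -> Rc: R nullable, giving Rc | c.
Drop R -> ε.
Unchanged (no nullable symbols): S -> cHH; S -> e; H -> c; H -> cS; R -> cc; R -> ee.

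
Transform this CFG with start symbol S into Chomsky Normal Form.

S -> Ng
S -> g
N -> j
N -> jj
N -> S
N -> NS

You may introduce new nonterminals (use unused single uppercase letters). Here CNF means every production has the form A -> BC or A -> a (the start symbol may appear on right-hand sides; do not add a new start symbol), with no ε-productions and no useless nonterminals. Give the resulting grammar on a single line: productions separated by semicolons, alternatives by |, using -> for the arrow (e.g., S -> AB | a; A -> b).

No ε-productions.
After unit-elimination: S -> g | Ng; N -> g | j | NS | Ng | jj.
TERM: introduce A -> g, B -> j and substitute in every rule of length ≥2.

S -> g | NA; A -> g; B -> j; N -> g | j | BB | NA | NS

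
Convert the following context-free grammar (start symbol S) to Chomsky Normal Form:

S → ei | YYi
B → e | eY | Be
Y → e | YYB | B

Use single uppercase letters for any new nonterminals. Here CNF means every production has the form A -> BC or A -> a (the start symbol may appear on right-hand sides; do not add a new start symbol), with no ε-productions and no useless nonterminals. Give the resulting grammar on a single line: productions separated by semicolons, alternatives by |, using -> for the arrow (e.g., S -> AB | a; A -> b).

No ε-productions.
After unit-elimination: S -> ei | YYi; B -> e | Be | eY; Y -> e | Be | eY | YYB.
TERM: introduce A -> e, C -> i and substitute in every rule of length ≥2.
BIN: S -> YYC becomes S -> YD, D -> YC; Y -> YYB becomes Y -> YE, E -> YB.

S -> AC | YD; A -> e; B -> e | AY | BA; C -> i; D -> YC; E -> YB; Y -> e | AY | BA | YE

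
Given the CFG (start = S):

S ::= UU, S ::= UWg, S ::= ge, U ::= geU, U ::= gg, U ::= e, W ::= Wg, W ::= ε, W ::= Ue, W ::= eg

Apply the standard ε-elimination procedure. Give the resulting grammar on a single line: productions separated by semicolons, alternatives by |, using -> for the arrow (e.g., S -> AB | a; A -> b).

S -> UU | Ug | ge | UWg; U -> e | gg | geU; W -> g | Ue | Wg | eg

Nullable set: {W}.
S -> UWg: W nullable, giving UWg | Ug.
Drop W -> ε.
W -> Wg: W nullable, giving Wg | g.
Unchanged (no nullable symbols): S -> UU; S -> ge; U -> e; U -> geU; U -> gg; W -> Ue; W -> eg.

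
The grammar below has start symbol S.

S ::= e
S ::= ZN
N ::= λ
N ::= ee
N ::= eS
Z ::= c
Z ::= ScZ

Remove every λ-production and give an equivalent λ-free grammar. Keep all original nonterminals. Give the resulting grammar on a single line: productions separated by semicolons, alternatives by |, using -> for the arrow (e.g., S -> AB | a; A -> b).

Nullable set: {N}.
S -> ZN: N nullable, giving Z | ZN.
Drop N -> λ.
Unchanged (no nullable symbols): S -> e; N -> eS; N -> ee; Z -> ScZ; Z -> c.

S -> Z | e | ZN; N -> eS | ee; Z -> c | ScZ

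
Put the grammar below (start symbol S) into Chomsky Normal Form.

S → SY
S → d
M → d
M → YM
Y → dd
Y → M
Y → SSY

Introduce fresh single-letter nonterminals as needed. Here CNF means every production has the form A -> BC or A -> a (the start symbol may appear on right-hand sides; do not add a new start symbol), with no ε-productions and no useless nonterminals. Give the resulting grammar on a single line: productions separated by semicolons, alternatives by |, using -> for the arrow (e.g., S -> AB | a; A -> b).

No ε-productions.
After unit-elimination: S -> d | SY; M -> d | YM; Y -> d | YM | dd | SSY.
TERM: introduce A -> d and substitute in every rule of length ≥2.
BIN: Y -> SSY becomes Y -> SB, B -> SY.

S -> d | SY; A -> d; B -> SY; M -> d | YM; Y -> d | AA | SB | YM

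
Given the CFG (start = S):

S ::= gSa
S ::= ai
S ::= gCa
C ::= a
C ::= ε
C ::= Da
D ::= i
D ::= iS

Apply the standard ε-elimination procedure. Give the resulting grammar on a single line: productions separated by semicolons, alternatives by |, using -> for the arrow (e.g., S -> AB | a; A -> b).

S -> ai | ga | gCa | gSa; C -> a | Da; D -> i | iS

Nullable set: {C}.
S -> gCa: C nullable, giving gCa | ga.
Drop C -> ε.
Unchanged (no nullable symbols): S -> ai; S -> gSa; C -> Da; C -> a; D -> i; D -> iS.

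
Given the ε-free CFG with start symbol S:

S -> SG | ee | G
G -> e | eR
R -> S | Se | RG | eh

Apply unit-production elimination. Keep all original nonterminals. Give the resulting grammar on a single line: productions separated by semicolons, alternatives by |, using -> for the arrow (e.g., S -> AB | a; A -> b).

Unit productions: R->S, S->G.
Unit pairs (A ⇒* B via units): (R,G), (R,S), (S,G).
S: inherits non-unit rules of {G, S} → SG | e | eR | ee.
G: inherits non-unit rules of {G} → e | eR.
R: inherits non-unit rules of {G, R, S} → RG | SG | Se | e | eR | ee | eh.

S -> e | SG | eR | ee; G -> e | eR; R -> e | RG | SG | Se | eR | ee | eh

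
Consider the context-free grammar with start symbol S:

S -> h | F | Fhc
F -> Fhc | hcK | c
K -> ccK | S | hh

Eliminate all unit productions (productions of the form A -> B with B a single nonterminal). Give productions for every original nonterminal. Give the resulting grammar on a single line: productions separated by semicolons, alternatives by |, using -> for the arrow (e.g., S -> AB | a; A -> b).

S -> c | h | Fhc | hcK; F -> c | Fhc | hcK; K -> c | h | hh | Fhc | ccK | hcK

Unit productions: K->S, S->F.
Unit pairs (A ⇒* B via units): (K,F), (K,S), (S,F).
S: inherits non-unit rules of {F, S} → Fhc | c | h | hcK.
F: inherits non-unit rules of {F} → Fhc | c | hcK.
K: inherits non-unit rules of {F, K, S} → Fhc | c | ccK | h | hcK | hh.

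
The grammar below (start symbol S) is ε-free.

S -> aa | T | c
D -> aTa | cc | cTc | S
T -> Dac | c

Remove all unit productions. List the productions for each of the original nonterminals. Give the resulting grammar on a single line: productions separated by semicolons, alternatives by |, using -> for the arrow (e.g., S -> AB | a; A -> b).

S -> c | aa | Dac; D -> c | aa | cc | Dac | aTa | cTc; T -> c | Dac

Unit productions: D->S, S->T.
Unit pairs (A ⇒* B via units): (D,S), (D,T), (S,T).
S: inherits non-unit rules of {S, T} → Dac | aa | c.
D: inherits non-unit rules of {D, S, T} → Dac | aTa | aa | c | cTc | cc.
T: inherits non-unit rules of {T} → Dac | c.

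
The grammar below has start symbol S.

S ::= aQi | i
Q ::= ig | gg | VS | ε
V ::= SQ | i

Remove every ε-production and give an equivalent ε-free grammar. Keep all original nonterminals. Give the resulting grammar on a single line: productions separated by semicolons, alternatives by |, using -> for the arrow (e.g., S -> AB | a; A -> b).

S -> i | ai | aQi; Q -> VS | gg | ig; V -> S | i | SQ

Nullable set: {Q}.
S -> aQi: Q nullable, giving aQi | ai.
Drop Q -> ε.
V -> SQ: Q nullable, giving S | SQ.
Unchanged (no nullable symbols): S -> i; Q -> VS; Q -> gg; Q -> ig; V -> i.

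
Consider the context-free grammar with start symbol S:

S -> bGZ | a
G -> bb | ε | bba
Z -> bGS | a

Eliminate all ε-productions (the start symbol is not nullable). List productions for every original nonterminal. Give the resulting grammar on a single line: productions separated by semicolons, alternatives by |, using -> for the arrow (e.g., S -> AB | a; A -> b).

S -> a | bZ | bGZ; G -> bb | bba; Z -> a | bS | bGS

Nullable set: {G}.
S -> bGZ: G nullable, giving bGZ | bZ.
Drop G -> ε.
Z -> bGS: G nullable, giving bGS | bS.
Unchanged (no nullable symbols): S -> a; G -> bb; G -> bba; Z -> a.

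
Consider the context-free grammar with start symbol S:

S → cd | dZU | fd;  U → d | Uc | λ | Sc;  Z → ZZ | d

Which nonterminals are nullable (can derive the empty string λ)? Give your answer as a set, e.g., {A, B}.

{U}

Directly nullable (have an ε-rule): {U}.
Not nullable: S, Z — each has a terminal in every rule's right-hand side or depends on a non-nullable symbol.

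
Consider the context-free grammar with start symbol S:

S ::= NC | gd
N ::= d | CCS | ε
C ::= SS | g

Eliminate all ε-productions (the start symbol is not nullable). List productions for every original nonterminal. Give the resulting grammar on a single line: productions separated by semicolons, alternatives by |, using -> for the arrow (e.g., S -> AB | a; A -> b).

Nullable set: {N}.
S -> NC: N nullable, giving C | NC.
Drop N -> ε.
Unchanged (no nullable symbols): S -> gd; C -> SS; C -> g; N -> CCS; N -> d.

S -> C | NC | gd; C -> g | SS; N -> d | CCS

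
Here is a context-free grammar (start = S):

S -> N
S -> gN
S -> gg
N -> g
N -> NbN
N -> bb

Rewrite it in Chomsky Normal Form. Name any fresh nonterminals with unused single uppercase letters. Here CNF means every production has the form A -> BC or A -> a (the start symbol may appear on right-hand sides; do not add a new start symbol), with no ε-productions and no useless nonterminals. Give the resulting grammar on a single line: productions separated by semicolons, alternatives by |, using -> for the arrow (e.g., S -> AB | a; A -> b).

S -> g | AA | BB | BN | ND; A -> b; B -> g; C -> AN; D -> AN; N -> g | AA | NC

No ε-productions.
After unit-elimination: S -> g | bb | gN | gg | NbN; N -> g | bb | NbN.
TERM: introduce A -> b, B -> g and substitute in every rule of length ≥2.
BIN: N -> NAN becomes N -> NC, C -> AN; S -> NAN becomes S -> ND, D -> AN.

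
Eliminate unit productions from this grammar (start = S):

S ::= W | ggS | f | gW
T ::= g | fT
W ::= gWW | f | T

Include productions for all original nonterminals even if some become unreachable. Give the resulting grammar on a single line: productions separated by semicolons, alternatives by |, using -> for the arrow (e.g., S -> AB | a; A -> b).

S -> f | g | fT | gW | gWW | ggS; T -> g | fT; W -> f | g | fT | gWW

Unit productions: S->W, W->T.
Unit pairs (A ⇒* B via units): (S,T), (S,W), (W,T).
S: inherits non-unit rules of {S, T, W} → f | fT | g | gW | gWW | ggS.
T: inherits non-unit rules of {T} → fT | g.
W: inherits non-unit rules of {T, W} → f | fT | g | gWW.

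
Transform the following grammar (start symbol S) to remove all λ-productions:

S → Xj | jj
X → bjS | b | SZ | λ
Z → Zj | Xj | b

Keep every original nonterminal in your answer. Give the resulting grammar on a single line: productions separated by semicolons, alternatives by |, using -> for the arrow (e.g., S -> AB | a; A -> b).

Nullable set: {X}.
S -> Xj: X nullable, giving Xj | j.
Drop X -> λ.
Z -> Xj: X nullable, giving Xj | j.
Unchanged (no nullable symbols): S -> jj; X -> SZ; X -> b; X -> bjS; Z -> Zj; Z -> b.

S -> j | Xj | jj; X -> b | SZ | bjS; Z -> b | j | Xj | Zj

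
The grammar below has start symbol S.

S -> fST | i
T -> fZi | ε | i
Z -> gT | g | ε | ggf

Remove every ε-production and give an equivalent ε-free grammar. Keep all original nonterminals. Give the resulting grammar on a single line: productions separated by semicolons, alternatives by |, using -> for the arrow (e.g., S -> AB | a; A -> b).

S -> i | fS | fST; T -> i | fi | fZi; Z -> g | gT | ggf

Nullable set: {T, Z}.
S -> fST: T nullable, giving fS | fST.
Drop T -> ε.
T -> fZi: Z nullable, giving fZi | fi.
Drop Z -> ε.
Z -> gT: T nullable, giving g | gT.
Unchanged (no nullable symbols): S -> i; T -> i; Z -> g; Z -> ggf.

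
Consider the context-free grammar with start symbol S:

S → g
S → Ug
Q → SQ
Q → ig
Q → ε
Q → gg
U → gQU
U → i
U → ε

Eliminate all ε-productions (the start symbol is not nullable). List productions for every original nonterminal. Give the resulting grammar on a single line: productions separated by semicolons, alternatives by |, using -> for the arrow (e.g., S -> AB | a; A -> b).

Nullable set: {Q, U}.
S -> Ug: U nullable, giving Ug | g.
Drop Q -> ε.
Q -> SQ: Q nullable, giving S | SQ.
Drop U -> ε.
U -> gQU: Q, U nullable, giving g | gQ | gQU | gU.
Unchanged (no nullable symbols): S -> g; Q -> gg; Q -> ig; U -> i.

S -> g | Ug; Q -> S | SQ | gg | ig; U -> g | i | gQ | gU | gQU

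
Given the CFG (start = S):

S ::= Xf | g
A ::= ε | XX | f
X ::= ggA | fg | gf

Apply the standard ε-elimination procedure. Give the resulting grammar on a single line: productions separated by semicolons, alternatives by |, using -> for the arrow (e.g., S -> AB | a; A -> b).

Nullable set: {A}.
Drop A -> ε.
X -> ggA: A nullable, giving gg | ggA.
Unchanged (no nullable symbols): S -> Xf; S -> g; A -> XX; A -> f; X -> fg; X -> gf.

S -> g | Xf; A -> f | XX; X -> fg | gf | gg | ggA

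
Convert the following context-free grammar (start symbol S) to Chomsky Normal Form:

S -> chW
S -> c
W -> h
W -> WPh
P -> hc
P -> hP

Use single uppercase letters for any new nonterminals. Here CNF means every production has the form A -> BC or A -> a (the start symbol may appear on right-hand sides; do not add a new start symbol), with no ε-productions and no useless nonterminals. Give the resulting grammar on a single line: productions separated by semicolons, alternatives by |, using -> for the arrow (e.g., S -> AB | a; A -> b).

No ε-productions.
No unit productions to eliminate.
TERM: introduce B -> c, A -> h and substitute in every rule of length ≥2.
BIN: S -> BAW becomes S -> BC, C -> AW; W -> WPA becomes W -> WD, D -> PA.

S -> c | BC; A -> h; B -> c; C -> AW; D -> PA; P -> AB | AP; W -> h | WD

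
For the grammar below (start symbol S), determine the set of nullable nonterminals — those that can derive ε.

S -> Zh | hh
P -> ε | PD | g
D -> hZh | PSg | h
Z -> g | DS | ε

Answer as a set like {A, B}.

Directly nullable (have an ε-rule): {P, Z}.
Not nullable: D, S — each has a terminal in every rule's right-hand side or depends on a non-nullable symbol.

{P, Z}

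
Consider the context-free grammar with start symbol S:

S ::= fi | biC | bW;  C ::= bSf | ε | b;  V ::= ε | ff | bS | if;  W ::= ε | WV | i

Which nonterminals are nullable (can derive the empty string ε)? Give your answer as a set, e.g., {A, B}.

{C, V, W}

Directly nullable (have an ε-rule): {C, V, W}.
Not nullable: S — each has a terminal in every rule's right-hand side or depends on a non-nullable symbol.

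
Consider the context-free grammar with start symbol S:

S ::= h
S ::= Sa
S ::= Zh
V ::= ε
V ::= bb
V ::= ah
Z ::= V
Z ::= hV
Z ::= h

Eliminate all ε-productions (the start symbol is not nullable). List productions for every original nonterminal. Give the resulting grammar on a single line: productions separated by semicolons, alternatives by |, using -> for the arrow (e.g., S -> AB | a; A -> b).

Nullable set: {V, Z}.
S -> Zh: Z nullable, giving Zh | h.
Drop V -> ε.
Z -> V: V nullable, giving V.
Z -> hV: V nullable, giving h | hV.
Unchanged (no nullable symbols): S -> Sa; S -> h; V -> ah; V -> bb; Z -> h.

S -> h | Sa | Zh; V -> ah | bb; Z -> V | h | hV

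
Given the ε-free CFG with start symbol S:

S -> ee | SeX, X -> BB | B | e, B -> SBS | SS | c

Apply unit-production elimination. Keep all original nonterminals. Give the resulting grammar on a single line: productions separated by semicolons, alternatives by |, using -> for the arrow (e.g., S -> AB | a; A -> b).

Unit productions: X->B.
Unit pairs (A ⇒* B via units): (X,B).
S: inherits non-unit rules of {S} → SeX | ee.
B: inherits non-unit rules of {B} → SBS | SS | c.
X: inherits non-unit rules of {B, X} → BB | SBS | SS | c | e.

S -> ee | SeX; B -> c | SS | SBS; X -> c | e | BB | SS | SBS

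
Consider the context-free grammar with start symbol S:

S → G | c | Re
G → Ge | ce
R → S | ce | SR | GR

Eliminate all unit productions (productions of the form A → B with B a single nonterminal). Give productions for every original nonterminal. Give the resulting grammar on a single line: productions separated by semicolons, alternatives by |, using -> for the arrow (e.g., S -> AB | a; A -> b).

Unit productions: R->S, S->G.
Unit pairs (A ⇒* B via units): (R,G), (R,S), (S,G).
S: inherits non-unit rules of {G, S} → Ge | Re | c | ce.
G: inherits non-unit rules of {G} → Ge | ce.
R: inherits non-unit rules of {G, R, S} → GR | Ge | Re | SR | c | ce.

S -> c | Ge | Re | ce; G -> Ge | ce; R -> c | GR | Ge | Re | SR | ce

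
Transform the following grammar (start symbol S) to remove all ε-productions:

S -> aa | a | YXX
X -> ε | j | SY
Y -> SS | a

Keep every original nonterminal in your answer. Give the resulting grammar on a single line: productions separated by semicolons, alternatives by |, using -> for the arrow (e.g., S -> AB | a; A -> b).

Nullable set: {X}.
S -> YXX: X, X nullable, giving Y | YX | YXX.
Drop X -> ε.
Unchanged (no nullable symbols): S -> a; S -> aa; X -> SY; X -> j; Y -> SS; Y -> a.

S -> Y | a | YX | aa | YXX; X -> j | SY; Y -> a | SS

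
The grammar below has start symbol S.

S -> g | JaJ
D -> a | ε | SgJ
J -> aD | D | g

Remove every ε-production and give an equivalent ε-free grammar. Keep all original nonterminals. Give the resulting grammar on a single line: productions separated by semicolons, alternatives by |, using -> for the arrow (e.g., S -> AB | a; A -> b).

Nullable set: {D, J}.
S -> JaJ: J, J nullable, giving Ja | JaJ | a | aJ.
Drop D -> ε.
D -> SgJ: J nullable, giving Sg | SgJ.
J -> D: D nullable, giving D.
J -> aD: D nullable, giving a | aD.
Unchanged (no nullable symbols): S -> g; D -> a; J -> g.

S -> a | g | Ja | aJ | JaJ; D -> a | Sg | SgJ; J -> D | a | g | aD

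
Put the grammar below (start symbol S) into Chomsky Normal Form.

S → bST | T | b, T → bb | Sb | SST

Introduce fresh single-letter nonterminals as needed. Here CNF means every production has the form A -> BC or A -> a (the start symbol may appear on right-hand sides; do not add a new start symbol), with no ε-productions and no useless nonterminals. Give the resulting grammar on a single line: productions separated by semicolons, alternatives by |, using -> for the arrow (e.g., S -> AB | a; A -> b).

No ε-productions.
After unit-elimination: S -> b | Sb | bb | SST | bST; T -> Sb | bb | SST.
TERM: introduce A -> b and substitute in every rule of length ≥2.
BIN: S -> AST becomes S -> AB, B -> ST; S -> SST becomes S -> SC, C -> ST; T -> SST becomes T -> SD, D -> ST.

S -> b | AA | AB | SA | SC; A -> b; B -> ST; C -> ST; D -> ST; T -> AA | SA | SD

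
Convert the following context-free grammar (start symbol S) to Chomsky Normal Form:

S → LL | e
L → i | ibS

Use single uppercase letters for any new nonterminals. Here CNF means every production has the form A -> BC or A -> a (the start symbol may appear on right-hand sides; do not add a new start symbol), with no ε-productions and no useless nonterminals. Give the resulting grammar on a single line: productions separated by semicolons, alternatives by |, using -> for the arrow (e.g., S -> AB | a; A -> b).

No ε-productions.
No unit productions to eliminate.
TERM: introduce B -> b, A -> i and substitute in every rule of length ≥2.
BIN: L -> ABS becomes L -> AC, C -> BS.

S -> e | LL; A -> i; B -> b; C -> BS; L -> i | AC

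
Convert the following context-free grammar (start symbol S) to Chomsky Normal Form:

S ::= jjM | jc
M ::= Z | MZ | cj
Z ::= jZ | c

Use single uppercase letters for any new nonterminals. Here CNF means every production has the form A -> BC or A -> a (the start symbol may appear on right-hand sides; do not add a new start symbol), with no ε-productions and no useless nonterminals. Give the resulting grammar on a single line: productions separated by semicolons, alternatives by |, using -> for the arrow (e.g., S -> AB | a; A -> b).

No ε-productions.
After unit-elimination: S -> jc | jjM; M -> c | MZ | cj | jZ; Z -> c | jZ.
TERM: introduce A -> c, B -> j and substitute in every rule of length ≥2.
BIN: S -> BBM becomes S -> BC, C -> BM.

S -> BA | BC; A -> c; B -> j; C -> BM; M -> c | AB | BZ | MZ; Z -> c | BZ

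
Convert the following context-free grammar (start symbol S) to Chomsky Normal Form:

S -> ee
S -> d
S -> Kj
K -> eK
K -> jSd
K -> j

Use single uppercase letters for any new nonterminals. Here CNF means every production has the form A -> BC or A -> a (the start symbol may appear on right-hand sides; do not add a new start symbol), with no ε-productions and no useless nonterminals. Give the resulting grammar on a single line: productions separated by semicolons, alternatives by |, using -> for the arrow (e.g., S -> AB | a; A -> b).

No ε-productions.
No unit productions to eliminate.
TERM: introduce C -> d, A -> e, B -> j and substitute in every rule of length ≥2.
BIN: K -> BSC becomes K -> BD, D -> SC.

S -> d | AA | KB; A -> e; B -> j; C -> d; D -> SC; K -> j | AK | BD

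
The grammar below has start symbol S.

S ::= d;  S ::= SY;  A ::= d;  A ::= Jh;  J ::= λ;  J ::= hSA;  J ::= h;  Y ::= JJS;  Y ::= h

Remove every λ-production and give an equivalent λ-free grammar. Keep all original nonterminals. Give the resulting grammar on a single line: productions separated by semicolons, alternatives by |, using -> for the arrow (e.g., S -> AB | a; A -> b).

S -> d | SY; A -> d | h | Jh; J -> h | hSA; Y -> S | h | JS | JJS

Nullable set: {J}.
A -> Jh: J nullable, giving Jh | h.
Drop J -> λ.
Y -> JJS: J, J nullable, giving JJS | JS | S.
Unchanged (no nullable symbols): S -> SY; S -> d; A -> d; J -> h; J -> hSA; Y -> h.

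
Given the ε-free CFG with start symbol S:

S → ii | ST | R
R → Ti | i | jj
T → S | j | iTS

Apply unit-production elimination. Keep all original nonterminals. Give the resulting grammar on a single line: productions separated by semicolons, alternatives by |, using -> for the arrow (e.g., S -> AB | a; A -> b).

Unit productions: S->R, T->S.
Unit pairs (A ⇒* B via units): (S,R), (T,R), (T,S).
S: inherits non-unit rules of {R, S} → ST | Ti | i | ii | jj.
R: inherits non-unit rules of {R} → Ti | i | jj.
T: inherits non-unit rules of {R, S, T} → ST | Ti | i | iTS | ii | j | jj.

S -> i | ST | Ti | ii | jj; R -> i | Ti | jj; T -> i | j | ST | Ti | ii | jj | iTS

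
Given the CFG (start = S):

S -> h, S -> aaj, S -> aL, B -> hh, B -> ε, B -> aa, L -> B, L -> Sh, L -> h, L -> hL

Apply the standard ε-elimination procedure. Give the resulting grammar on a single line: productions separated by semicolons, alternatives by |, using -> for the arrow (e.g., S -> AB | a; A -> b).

Nullable set: {B, L}.
S -> aL: L nullable, giving a | aL.
Drop B -> ε.
L -> B: B nullable, giving B.
L -> hL: L nullable, giving h | hL.
Unchanged (no nullable symbols): S -> aaj; S -> h; B -> aa; B -> hh; L -> Sh; L -> h.

S -> a | h | aL | aaj; B -> aa | hh; L -> B | h | Sh | hL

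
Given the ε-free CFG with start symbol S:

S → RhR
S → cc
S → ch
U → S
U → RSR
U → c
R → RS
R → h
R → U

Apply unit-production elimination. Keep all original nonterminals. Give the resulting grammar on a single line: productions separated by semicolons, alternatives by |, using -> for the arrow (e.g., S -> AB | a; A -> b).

Unit productions: R->U, U->S.
Unit pairs (A ⇒* B via units): (R,S), (R,U), (U,S).
S: inherits non-unit rules of {S} → RhR | cc | ch.
R: inherits non-unit rules of {R, S, U} → RS | RSR | RhR | c | cc | ch | h.
U: inherits non-unit rules of {S, U} → RSR | RhR | c | cc | ch.

S -> cc | ch | RhR; R -> c | h | RS | cc | ch | RSR | RhR; U -> c | cc | ch | RSR | RhR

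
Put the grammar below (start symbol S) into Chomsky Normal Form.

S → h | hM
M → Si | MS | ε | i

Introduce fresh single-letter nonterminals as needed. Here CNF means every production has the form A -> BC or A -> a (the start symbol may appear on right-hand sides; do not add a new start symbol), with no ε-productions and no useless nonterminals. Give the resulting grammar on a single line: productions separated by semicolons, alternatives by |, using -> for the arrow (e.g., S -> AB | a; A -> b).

S -> h | BM; A -> i; B -> h; M -> h | i | BM | MS | SA

Nullable: {M}; after ε-elimination: S -> h | hM; M -> S | i | MS | Si.
After unit-elimination: S -> h | hM; M -> h | i | MS | Si | hM.
TERM: introduce B -> h, A -> i and substitute in every rule of length ≥2.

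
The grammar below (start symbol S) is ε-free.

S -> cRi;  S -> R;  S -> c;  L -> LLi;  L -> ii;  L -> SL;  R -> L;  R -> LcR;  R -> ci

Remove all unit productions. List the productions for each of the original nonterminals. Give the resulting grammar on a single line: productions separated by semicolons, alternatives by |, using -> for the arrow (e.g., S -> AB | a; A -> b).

Unit productions: R->L, S->R.
Unit pairs (A ⇒* B via units): (R,L), (S,L), (S,R).
S: inherits non-unit rules of {L, R, S} → LLi | LcR | SL | c | cRi | ci | ii.
L: inherits non-unit rules of {L} → LLi | SL | ii.
R: inherits non-unit rules of {L, R} → LLi | LcR | SL | ci | ii.

S -> c | SL | ci | ii | LLi | LcR | cRi; L -> SL | ii | LLi; R -> SL | ci | ii | LLi | LcR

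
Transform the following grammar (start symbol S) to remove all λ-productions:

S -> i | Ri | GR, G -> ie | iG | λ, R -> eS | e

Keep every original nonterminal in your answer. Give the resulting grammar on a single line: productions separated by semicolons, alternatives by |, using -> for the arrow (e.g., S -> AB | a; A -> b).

S -> R | i | GR | Ri; G -> i | iG | ie; R -> e | eS

Nullable set: {G}.
S -> GR: G nullable, giving GR | R.
Drop G -> λ.
G -> iG: G nullable, giving i | iG.
Unchanged (no nullable symbols): S -> Ri; S -> i; G -> ie; R -> e; R -> eS.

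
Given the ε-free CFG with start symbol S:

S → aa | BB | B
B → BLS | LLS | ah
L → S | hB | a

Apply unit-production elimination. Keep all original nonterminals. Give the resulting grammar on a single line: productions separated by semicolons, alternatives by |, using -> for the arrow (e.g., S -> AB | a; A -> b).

S -> BB | aa | ah | BLS | LLS; B -> ah | BLS | LLS; L -> a | BB | aa | ah | hB | BLS | LLS

Unit productions: L->S, S->B.
Unit pairs (A ⇒* B via units): (L,B), (L,S), (S,B).
S: inherits non-unit rules of {B, S} → BB | BLS | LLS | aa | ah.
B: inherits non-unit rules of {B} → BLS | LLS | ah.
L: inherits non-unit rules of {B, L, S} → BB | BLS | LLS | a | aa | ah | hB.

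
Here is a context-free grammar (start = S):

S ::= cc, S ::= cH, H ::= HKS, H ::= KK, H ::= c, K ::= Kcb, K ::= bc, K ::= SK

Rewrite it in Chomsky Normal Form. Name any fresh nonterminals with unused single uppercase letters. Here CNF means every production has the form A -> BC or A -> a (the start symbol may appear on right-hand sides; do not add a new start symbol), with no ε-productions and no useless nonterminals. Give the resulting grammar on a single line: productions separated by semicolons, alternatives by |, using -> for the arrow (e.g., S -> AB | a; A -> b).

S -> AA | AH; A -> c; B -> b; C -> KS; D -> AB; H -> c | HC | KK; K -> BA | KD | SK

No ε-productions.
No unit productions to eliminate.
TERM: introduce B -> b, A -> c and substitute in every rule of length ≥2.
BIN: H -> HKS becomes H -> HC, C -> KS; K -> KAB becomes K -> KD, D -> AB.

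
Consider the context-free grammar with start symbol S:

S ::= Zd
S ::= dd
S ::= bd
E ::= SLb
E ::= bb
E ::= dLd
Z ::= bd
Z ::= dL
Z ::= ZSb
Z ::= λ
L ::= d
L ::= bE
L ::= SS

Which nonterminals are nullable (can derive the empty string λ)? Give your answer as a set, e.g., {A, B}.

{Z}

Directly nullable (have an ε-rule): {Z}.
Not nullable: E, L, S — each has a terminal in every rule's right-hand side or depends on a non-nullable symbol.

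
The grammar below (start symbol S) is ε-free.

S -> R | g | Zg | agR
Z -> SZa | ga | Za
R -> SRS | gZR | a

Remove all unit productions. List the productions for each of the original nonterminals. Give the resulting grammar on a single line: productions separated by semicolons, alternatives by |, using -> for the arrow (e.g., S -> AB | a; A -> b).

S -> a | g | Zg | SRS | agR | gZR; R -> a | SRS | gZR; Z -> Za | ga | SZa

Unit productions: S->R.
Unit pairs (A ⇒* B via units): (S,R).
S: inherits non-unit rules of {R, S} → SRS | Zg | a | agR | g | gZR.
R: inherits non-unit rules of {R} → SRS | a | gZR.
Z: inherits non-unit rules of {Z} → SZa | Za | ga.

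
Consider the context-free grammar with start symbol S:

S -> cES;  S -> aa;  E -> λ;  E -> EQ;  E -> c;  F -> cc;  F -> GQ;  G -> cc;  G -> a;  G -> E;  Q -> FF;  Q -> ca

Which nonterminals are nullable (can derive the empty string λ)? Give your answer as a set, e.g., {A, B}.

Directly nullable (have an ε-rule): {E}.
G is nullable via G -> E (every symbol on the right is already known nullable).
Not nullable: F, Q, S — each has a terminal in every rule's right-hand side or depends on a non-nullable symbol.

{E, G}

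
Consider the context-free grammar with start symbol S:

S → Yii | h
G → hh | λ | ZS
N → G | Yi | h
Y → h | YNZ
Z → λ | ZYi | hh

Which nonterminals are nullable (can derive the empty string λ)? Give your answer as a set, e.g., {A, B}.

{G, N, Z}

Directly nullable (have an ε-rule): {G, Z}.
N is nullable via N -> G (every symbol on the right is already known nullable).
Not nullable: S, Y — each has a terminal in every rule's right-hand side or depends on a non-nullable symbol.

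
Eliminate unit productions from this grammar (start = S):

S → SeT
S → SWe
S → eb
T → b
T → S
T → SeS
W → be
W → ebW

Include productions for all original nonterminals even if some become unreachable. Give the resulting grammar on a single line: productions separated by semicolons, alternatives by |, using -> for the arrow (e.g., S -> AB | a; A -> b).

S -> eb | SWe | SeT; T -> b | eb | SWe | SeS | SeT; W -> be | ebW

Unit productions: T->S.
Unit pairs (A ⇒* B via units): (T,S).
S: inherits non-unit rules of {S} → SWe | SeT | eb.
T: inherits non-unit rules of {S, T} → SWe | SeS | SeT | b | eb.
W: inherits non-unit rules of {W} → be | ebW.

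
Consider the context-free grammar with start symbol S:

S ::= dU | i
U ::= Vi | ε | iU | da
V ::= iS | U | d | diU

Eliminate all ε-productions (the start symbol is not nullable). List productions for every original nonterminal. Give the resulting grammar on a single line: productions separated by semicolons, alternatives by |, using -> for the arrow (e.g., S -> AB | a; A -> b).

S -> d | i | dU; U -> i | Vi | da | iU; V -> U | d | di | iS | diU

Nullable set: {U, V}.
S -> dU: U nullable, giving d | dU.
Drop U -> ε.
U -> Vi: V nullable, giving Vi | i.
U -> iU: U nullable, giving i | iU.
V -> U: U nullable, giving U.
V -> diU: U nullable, giving di | diU.
Unchanged (no nullable symbols): S -> i; U -> da; V -> d; V -> iS.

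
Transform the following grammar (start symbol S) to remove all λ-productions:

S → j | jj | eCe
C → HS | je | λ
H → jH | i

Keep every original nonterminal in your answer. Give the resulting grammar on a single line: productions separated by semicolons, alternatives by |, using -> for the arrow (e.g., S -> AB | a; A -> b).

Nullable set: {C}.
S -> eCe: C nullable, giving eCe | ee.
Drop C -> λ.
Unchanged (no nullable symbols): S -> j; S -> jj; C -> HS; C -> je; H -> i; H -> jH.

S -> j | ee | jj | eCe; C -> HS | je; H -> i | jH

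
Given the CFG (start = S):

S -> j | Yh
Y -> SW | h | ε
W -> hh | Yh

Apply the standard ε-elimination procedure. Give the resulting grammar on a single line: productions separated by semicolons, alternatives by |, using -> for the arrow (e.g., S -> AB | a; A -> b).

S -> h | j | Yh; W -> h | Yh | hh; Y -> h | SW

Nullable set: {Y}.
S -> Yh: Y nullable, giving Yh | h.
W -> Yh: Y nullable, giving Yh | h.
Drop Y -> ε.
Unchanged (no nullable symbols): S -> j; W -> hh; Y -> SW; Y -> h.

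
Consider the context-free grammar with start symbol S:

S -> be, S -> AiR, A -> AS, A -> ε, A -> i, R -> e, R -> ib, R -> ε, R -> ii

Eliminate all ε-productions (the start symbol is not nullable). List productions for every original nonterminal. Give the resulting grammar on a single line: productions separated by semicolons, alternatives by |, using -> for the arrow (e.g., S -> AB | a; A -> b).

S -> i | Ai | be | iR | AiR; A -> S | i | AS; R -> e | ib | ii

Nullable set: {A, R}.
S -> AiR: A, R nullable, giving Ai | AiR | i | iR.
Drop A -> ε.
A -> AS: A nullable, giving AS | S.
Drop R -> ε.
Unchanged (no nullable symbols): S -> be; A -> i; R -> e; R -> ib; R -> ii.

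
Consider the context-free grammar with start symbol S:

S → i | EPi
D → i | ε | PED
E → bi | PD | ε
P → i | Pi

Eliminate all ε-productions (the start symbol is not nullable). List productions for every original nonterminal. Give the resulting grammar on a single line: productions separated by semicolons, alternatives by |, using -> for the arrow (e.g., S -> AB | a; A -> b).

Nullable set: {D, E}.
S -> EPi: E nullable, giving EPi | Pi.
Drop D -> ε.
D -> PED: E, D nullable, giving P | PD | PE | PED.
Drop E -> ε.
E -> PD: D nullable, giving P | PD.
Unchanged (no nullable symbols): S -> i; D -> i; E -> bi; P -> Pi; P -> i.

S -> i | Pi | EPi; D -> P | i | PD | PE | PED; E -> P | PD | bi; P -> i | Pi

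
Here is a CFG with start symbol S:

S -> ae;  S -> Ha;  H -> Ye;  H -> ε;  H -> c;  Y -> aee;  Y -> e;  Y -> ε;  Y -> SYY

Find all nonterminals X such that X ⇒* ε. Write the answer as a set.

Directly nullable (have an ε-rule): {H, Y}.
Not nullable: S — each has a terminal in every rule's right-hand side or depends on a non-nullable symbol.

{H, Y}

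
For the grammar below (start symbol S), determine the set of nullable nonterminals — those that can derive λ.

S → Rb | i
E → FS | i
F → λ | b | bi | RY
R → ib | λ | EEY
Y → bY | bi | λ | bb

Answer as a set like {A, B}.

Directly nullable (have an ε-rule): {F, R, Y}.
Not nullable: E, S — each has a terminal in every rule's right-hand side or depends on a non-nullable symbol.

{F, R, Y}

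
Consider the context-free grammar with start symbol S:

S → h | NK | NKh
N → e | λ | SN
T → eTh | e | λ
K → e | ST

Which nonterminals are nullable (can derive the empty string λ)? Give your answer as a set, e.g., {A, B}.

{N, T}

Directly nullable (have an ε-rule): {N, T}.
Not nullable: K, S — each has a terminal in every rule's right-hand side or depends on a non-nullable symbol.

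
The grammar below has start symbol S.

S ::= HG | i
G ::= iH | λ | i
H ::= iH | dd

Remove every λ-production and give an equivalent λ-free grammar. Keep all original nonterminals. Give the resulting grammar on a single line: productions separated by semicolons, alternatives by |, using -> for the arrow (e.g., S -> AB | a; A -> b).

Nullable set: {G}.
S -> HG: G nullable, giving H | HG.
Drop G -> λ.
Unchanged (no nullable symbols): S -> i; G -> i; G -> iH; H -> dd; H -> iH.

S -> H | i | HG; G -> i | iH; H -> dd | iH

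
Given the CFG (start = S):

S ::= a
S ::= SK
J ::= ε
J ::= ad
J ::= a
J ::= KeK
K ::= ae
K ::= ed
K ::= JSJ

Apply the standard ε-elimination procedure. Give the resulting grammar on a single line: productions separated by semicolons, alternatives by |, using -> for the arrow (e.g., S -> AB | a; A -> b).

S -> a | SK; J -> a | ad | KeK; K -> S | JS | SJ | ae | ed | JSJ

Nullable set: {J}.
Drop J -> ε.
K -> JSJ: J, J nullable, giving JS | JSJ | S | SJ.
Unchanged (no nullable symbols): S -> SK; S -> a; J -> KeK; J -> a; J -> ad; K -> ae; K -> ed.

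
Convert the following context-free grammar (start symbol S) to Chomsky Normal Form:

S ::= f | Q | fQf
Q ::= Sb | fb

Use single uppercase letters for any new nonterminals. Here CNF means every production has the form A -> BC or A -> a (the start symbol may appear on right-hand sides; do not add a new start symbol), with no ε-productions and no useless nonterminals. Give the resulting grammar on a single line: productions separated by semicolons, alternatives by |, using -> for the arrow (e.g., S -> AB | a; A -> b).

S -> f | BA | BC | SA; A -> b; B -> f; C -> QB; Q -> BA | SA

No ε-productions.
After unit-elimination: S -> f | Sb | fb | fQf; Q -> Sb | fb.
TERM: introduce A -> b, B -> f and substitute in every rule of length ≥2.
BIN: S -> BQB becomes S -> BC, C -> QB.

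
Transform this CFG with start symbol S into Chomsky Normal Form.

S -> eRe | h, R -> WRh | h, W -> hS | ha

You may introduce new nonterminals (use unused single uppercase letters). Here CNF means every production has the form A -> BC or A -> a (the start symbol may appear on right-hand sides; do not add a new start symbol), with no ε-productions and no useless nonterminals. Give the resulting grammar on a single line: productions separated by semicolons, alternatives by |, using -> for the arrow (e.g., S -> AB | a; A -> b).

No ε-productions.
No unit productions to eliminate.
TERM: introduce C -> a, B -> e, A -> h and substitute in every rule of length ≥2.
BIN: R -> WRA becomes R -> WD, D -> RA; S -> BRB becomes S -> BE, E -> RB.

S -> h | BE; A -> h; B -> e; C -> a; D -> RA; E -> RB; R -> h | WD; W -> AC | AS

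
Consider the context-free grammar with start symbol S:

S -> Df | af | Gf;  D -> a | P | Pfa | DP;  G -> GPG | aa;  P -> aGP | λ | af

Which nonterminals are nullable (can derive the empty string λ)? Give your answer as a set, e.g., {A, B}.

{D, P}

Directly nullable (have an ε-rule): {P}.
D is nullable via D -> P (every symbol on the right is already known nullable).
Not nullable: G, S — each has a terminal in every rule's right-hand side or depends on a non-nullable symbol.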